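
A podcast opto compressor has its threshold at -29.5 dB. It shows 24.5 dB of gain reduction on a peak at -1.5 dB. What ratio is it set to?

8:1

Input overshoot = -1.5 − (-29.5) = 28 dB.
Output overshoot = 28 − 24.5 = 3.5 dB.
Ratio = input overshoot / output overshoot = 28 / 3.5 = 8.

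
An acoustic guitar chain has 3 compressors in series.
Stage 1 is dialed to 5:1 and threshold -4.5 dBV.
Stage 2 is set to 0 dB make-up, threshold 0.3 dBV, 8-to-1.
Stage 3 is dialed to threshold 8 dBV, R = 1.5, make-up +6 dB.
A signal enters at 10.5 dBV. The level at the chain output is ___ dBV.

4.5 dBV

Stage 1: overshoot 15 dB → 15/5 = 3 dB → -1.5 dBV.
Stage 2: below threshold (-1.5 ≤ 0.3); passes unchanged; output -1.5 dBV.
Stage 3: below threshold (-1.5 ≤ 8); passes unchanged; make-up brings it to 4.5 dBV.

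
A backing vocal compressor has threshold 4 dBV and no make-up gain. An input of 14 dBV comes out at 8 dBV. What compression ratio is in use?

Input overshoot = 14 − 4 = 10 dB; output overshoot = 8 − 4 = 4 dB.
Ratio = 10 / 4 = 2.5.

2.5:1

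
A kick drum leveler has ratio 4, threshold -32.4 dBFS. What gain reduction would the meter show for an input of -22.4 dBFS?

Overshoot = -22.4 − (-32.4) = 10 dB.
After 4:1 compression the overshoot becomes 10/4 = 2.5 dB.
GR = overshoot in − overshoot out = 10 − 2.5 = 7.5 dB.

7.5 dB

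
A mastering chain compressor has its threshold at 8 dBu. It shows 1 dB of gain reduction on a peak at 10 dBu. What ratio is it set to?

2:1

Input overshoot = 10 − 8 = 2 dB.
Output overshoot = 2 − 1 = 1 dB.
Ratio = input overshoot / output overshoot = 2 / 1 = 2.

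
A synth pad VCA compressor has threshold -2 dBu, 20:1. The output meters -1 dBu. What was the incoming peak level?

18 dBu

The compressed level sits -1 − (-2) = 1 dB over threshold.
Before 20:1 compression the overshoot was 1 × 20 = 20 dB, so input = -2 + 20 = 18 dBu.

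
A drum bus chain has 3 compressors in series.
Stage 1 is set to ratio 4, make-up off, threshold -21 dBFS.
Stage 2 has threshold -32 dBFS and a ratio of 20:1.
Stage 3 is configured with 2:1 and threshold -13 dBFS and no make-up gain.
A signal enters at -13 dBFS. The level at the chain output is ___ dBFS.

-31.35 dBFS

Stage 1: 8 dB above -21 dBFS, reduced 4:1 to 2 dB above → -19 dBFS.
Stage 2: 13 dB above -32 dBFS, reduced 20:1 to 0.65 dB above → -31.35 dBFS.
Stage 3: -31.35 dBFS is at or below the -13 dBFS threshold — no compression; output -31.35 dBFS.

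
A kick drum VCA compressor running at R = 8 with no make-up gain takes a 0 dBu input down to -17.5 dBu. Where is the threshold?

Gain reduction = 0 − (-17.5) = 17.5 dB; output overshoot = GR / (R − 1) = 17.5 / 7 = 2.5 dB.
Threshold = output − output overshoot = -17.5 − 2.5 = -20 dBu.

-20 dBu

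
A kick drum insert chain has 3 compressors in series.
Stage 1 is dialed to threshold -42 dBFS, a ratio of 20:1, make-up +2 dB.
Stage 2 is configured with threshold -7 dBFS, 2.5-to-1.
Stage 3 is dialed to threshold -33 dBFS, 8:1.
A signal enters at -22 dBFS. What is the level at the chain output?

Stage 1: -22 dBFS is 20 dB over -42 dBFS; at 20:1 that becomes 1 dB over, giving -41 dBFS; +2 dB make-up → -39 dBFS.
Stage 2: -39 dBFS ≤ -7 dBFS, so stage 2 doesn't engage; output -39 dBFS.
Stage 3: -39 dBFS ≤ -33 dBFS, so stage 3 doesn't engage; output -39 dBFS.

-39 dBFS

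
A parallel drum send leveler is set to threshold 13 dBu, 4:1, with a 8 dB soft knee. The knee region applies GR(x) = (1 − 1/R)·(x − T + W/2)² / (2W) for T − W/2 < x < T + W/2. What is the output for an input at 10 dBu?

x − T + W/2 = 10 − 13 + 4 = 1.
GR = (1 − 1/4) × 1² / 16 = 0.75 × 1 / 16 = 0.046875 dB.
Output = 10 − 0.046875 = 9.953125 dBu.

9.953125 dBu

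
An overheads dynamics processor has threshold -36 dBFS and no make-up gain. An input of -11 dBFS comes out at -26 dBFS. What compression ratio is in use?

2.5:1

Input overshoot = -11 − (-36) = 25 dB; output overshoot = -26 − (-36) = 10 dB.
Ratio = 25 / 10 = 2.5.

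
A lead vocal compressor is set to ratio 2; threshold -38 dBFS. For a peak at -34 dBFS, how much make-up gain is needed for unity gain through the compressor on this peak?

The peak compresses to -38 + 4/2 = -36 dBFS.
To reach -34 dBFS requires -34 − (-36) = 2 dB of make-up.

2 dB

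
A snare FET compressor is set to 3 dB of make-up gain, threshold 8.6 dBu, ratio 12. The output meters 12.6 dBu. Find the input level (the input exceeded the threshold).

20.6 dBu

Remove make-up: 12.6 − 3 = 9.6 dBu.
Post-compression overshoot = 9.6 − 8.6 = 1 dB.
Undo the ratio: input overshoot = 1 × 12 = 12 dB, giving input = 20.6 dBu.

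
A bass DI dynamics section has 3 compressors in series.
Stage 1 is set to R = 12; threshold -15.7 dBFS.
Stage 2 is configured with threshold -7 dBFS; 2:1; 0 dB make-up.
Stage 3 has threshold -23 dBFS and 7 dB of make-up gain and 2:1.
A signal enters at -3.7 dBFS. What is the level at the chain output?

Stage 1: -3.7 dBFS is 12 dB over -15.7 dBFS; at 12:1 that becomes 1 dB over, giving -14.7 dBFS.
Stage 2: -14.7 dBFS ≤ -7 dBFS, so stage 2 doesn't engage; output -14.7 dBFS.
Stage 3: -14.7 dBFS is 8.3 dB over -23 dBFS; at 2:1 that becomes 4.15 dB over, giving -18.85 dBFS; +7 dB make-up → -11.85 dBFS.

-11.85 dBFS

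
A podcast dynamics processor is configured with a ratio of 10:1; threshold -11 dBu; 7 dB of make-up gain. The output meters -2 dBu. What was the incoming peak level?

9 dBu

Before make-up, the level was -2 − 7 = -9 dBu.
That's 2 dB above the -11 dBu threshold.
Undo the ratio: input overshoot = 2 × 10 = 20 dB, giving input = 9 dBu.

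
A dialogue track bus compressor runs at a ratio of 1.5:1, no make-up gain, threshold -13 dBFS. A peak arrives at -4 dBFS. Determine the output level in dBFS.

-4 dBFS sits 9 dB over threshold.
At 1.5:1 the overshoot is divided by 1.5, leaving 6 dB above threshold.
Output = -13 + 6 = -7 dBFS.

-7 dBFS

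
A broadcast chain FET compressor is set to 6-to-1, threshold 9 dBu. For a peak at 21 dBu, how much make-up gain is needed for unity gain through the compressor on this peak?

Without make-up, output = threshold + overshoot/6 = 9 + 2 = 11 dBu.
Gap to target: 10 dB.

10 dB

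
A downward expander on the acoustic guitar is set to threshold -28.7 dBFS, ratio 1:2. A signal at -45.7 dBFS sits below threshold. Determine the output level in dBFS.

-62.7 dBFS

Undershoot = (-28.7) − (-45.7) = 17 dB.
At 1:2, that expands to 34 dB under threshold.
Output = -28.7 − 34 = -62.7 dBFS.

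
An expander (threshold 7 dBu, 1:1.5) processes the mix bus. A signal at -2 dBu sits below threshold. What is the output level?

-6.5 dBu

Below threshold, a 1:1.5 expander applies gain = (1.5−1)×(T − x) of attenuation.
(1.5−1) × 9 = 4.5 dB, so output = -2 − 4.5 = -6.5 dBu.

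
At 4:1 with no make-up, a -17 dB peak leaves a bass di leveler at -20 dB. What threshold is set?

Input is 4 dB above T (since output overshoot × R = input overshoot: (-20 − T)·4 = -17 − T gives T = -21 dB).
Check: -21 + (-17 − (-21))/4 = -21 + 1 = -20 dB. ✓

-21 dB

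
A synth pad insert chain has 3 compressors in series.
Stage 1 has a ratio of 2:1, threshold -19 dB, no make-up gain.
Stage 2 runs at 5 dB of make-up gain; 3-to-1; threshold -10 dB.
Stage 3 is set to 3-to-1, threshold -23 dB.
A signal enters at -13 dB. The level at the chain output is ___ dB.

-19 dB

Stage 1: -13 dB is 6 dB over -19 dB; at 2:1 that becomes 3 dB over, giving -16 dB.
Stage 2: -16 dB is at or below the -10 dB threshold — no compression; make-up brings it to -11 dB.
Stage 3: -11 dB is 12 dB over -23 dB; at 3:1 that becomes 4 dB over, giving -19 dB.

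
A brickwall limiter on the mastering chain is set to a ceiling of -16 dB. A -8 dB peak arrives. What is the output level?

At ∞:1, everything above -16 dB is held at the ceiling.

-16 dB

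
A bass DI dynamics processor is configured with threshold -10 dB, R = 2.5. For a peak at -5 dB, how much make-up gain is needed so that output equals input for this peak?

Overshoot 5 dB → 5/2.5 = 2 dB after compression, so the compressed level is -10 + 2 = -8 dB.
Make-up = target − compressed = -5 − (-8) = 3 dB.

3 dB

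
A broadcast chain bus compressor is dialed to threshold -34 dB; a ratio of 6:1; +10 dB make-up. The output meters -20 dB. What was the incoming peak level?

Stripping the +10 dB make-up gives -30 dB at the gain stage.
The compressed level sits -30 − (-34) = 4 dB over threshold.
Input overshoot = R × output overshoot = 24 dB → input = -34 + 24 = -10 dB.

-10 dB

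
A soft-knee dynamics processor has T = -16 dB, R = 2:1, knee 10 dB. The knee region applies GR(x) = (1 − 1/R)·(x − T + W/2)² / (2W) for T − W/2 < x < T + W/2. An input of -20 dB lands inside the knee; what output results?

x − T + W/2 = -20 − (-16) + 5 = 1.
GR = (1 − 1/2) × 1² / 20 = 0.5 × 1 / 20 = 0.025 dB.
Output = -20 − 0.025 = -20.025 dB.

-20.025 dB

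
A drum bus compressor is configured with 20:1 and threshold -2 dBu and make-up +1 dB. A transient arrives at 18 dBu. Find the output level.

0 dBu

The input is 20 dB above the -2 dBu threshold.
20:1 compression reduces that to 20/20 = 1 dB over.
That puts the output at -1 dBu; make-up adds 1 dB, giving 0 dBu.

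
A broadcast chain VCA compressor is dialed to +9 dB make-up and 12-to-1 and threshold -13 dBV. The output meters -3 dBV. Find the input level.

-1 dBV

Stripping the +9 dB make-up gives -12 dBV at the gain stage.
That's 1 dB above the -13 dBV threshold.
Before 12:1 compression the overshoot was 1 × 12 = 12 dB, so input = -13 + 12 = -1 dBV.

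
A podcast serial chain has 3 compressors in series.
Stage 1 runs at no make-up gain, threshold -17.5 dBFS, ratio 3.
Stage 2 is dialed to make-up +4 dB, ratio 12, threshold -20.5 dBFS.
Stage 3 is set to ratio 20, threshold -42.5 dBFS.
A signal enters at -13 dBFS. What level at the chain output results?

-41.18125 dBFS

Stage 1: overshoot 4.5 dB → 4.5/3 = 1.5 dB → -16 dBFS.
Stage 2: overshoot 4.5 dB → 4.5/12 = 0.375 dB → -20.125 dBFS; +4 dB make-up → -16.125 dBFS.
Stage 3: -16.125 dBFS is 26.375 dB over -42.5 dBFS; at 20:1 that becomes 1.31875 dB over, giving -41.18125 dBFS.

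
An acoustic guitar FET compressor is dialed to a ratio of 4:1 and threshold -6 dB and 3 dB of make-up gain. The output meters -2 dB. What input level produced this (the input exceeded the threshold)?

-2 dB

Before make-up, the level was -2 − 3 = -5 dB.
The compressed level sits -5 − (-6) = 1 dB over threshold.
Input overshoot = R × output overshoot = 4 dB → input = -6 + 4 = -2 dB.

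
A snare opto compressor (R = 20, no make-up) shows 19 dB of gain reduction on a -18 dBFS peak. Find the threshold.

Gain reduction = -18 − (-37) = 19 dB; output overshoot = GR / (R − 1) = 19 / 19 = 1 dB.
Threshold = output − output overshoot = -37 − 1 = -38 dBFS.

-38 dBFS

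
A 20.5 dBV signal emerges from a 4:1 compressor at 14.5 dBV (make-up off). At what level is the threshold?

12.5 dBV

Input is 8 dB above T (since output overshoot × R = input overshoot: (14.5 − T)·4 = 20.5 − T gives T = 12.5 dBV).
Check: 12.5 + (20.5 − 12.5)/4 = 12.5 + 2 = 14.5 dBV. ✓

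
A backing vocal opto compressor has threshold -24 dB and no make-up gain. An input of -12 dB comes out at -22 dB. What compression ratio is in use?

6:1

Input overshoot = -12 − (-24) = 12 dB; output overshoot = -22 − (-24) = 2 dB.
Ratio = 12 / 2 = 6.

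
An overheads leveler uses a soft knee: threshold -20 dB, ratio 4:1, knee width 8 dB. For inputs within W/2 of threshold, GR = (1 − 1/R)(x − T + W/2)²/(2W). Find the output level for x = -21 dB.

-21.421875 dB

x − T + W/2 = -21 − (-20) + 4 = 3.
GR = (1 − 1/4) × 3² / 16 = 0.75 × 9 / 16 = 0.421875 dB.
Output = -21 − 0.421875 = -21.421875 dB.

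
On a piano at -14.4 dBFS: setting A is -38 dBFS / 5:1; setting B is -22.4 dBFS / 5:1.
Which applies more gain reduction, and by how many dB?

A: 23.6 dB over, compressed to 4.72 dB over, so 18.88 dB of GR.
B: 8 dB over, compressed to 1.6 dB over, so 6.4 dB of GR.
A applies 12.48 dB more gain reduction.

A, by 12.48 dB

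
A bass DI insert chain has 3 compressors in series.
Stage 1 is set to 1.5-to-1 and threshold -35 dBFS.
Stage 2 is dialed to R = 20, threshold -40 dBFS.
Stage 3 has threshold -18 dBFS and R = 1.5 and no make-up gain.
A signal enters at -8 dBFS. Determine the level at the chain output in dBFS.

-38.85 dBFS

Stage 1: 27 dB above -35 dBFS, reduced 1.5:1 to 18 dB above → -17 dBFS.
Stage 2: 23 dB above -40 dBFS, reduced 20:1 to 1.15 dB above → -38.85 dBFS.
Stage 3: -38.85 dBFS ≤ -18 dBFS, so stage 3 doesn't engage; output -38.85 dBFS.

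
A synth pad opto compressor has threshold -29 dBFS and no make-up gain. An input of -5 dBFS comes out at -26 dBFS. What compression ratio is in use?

Input overshoot = -5 − (-29) = 24 dB; output overshoot = -26 − (-29) = 3 dB.
Ratio = 24 / 3 = 8.

8:1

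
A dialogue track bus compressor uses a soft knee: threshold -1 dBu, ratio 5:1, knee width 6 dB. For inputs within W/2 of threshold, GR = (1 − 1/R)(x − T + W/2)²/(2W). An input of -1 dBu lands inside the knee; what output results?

-1.6 dBu

x − T + W/2 = -1 − (-1) + 3 = 3.
GR = (1 − 1/5) × 3² / 12 = 0.8 × 9 / 12 = 0.6 dB.
Output = -1 − 0.6 = -1.6 dBu.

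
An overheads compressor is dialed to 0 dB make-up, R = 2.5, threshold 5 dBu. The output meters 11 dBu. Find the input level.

Post-compression overshoot = 11 − 5 = 6 dB.
Before 2.5:1 compression the overshoot was 6 × 2.5 = 15 dB, so input = 5 + 15 = 20 dBu.

20 dBu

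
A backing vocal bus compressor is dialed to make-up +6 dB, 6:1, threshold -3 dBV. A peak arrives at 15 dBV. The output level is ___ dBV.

Overshoot: 15 − (-3) = 18 dB.
The 18 dB excess becomes 3 dB after 6:1 reduction.
So the level is -3 + 3 = 0 dBV; make-up adds 6 dB, giving 6 dBV.

6 dBV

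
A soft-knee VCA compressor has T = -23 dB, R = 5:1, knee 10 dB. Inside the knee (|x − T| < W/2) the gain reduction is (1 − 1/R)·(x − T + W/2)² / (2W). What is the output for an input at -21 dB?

-22.96 dB

x − T + W/2 = -21 − (-23) + 5 = 7.
GR = (1 − 1/5) × 7² / 20 = 0.8 × 49 / 20 = 1.96 dB.
Output = -21 − 1.96 = -22.96 dB.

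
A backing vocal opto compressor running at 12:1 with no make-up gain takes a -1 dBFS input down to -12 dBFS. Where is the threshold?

Gain reduction = -1 − (-12) = 11 dB; output overshoot = GR / (R − 1) = 11 / 11 = 1 dB.
Threshold = output − output overshoot = -12 − 1 = -13 dBFS.

-13 dBFS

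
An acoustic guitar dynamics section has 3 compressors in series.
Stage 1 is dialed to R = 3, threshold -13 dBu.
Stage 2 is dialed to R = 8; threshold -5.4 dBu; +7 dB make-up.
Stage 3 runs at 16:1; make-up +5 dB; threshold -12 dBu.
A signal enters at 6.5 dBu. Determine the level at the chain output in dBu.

Stage 1: overshoot 19.5 dB → 19.5/3 = 6.5 dB → -6.5 dBu.
Stage 2: -6.5 dBu is at or below the -5.4 dBu threshold — no compression; make-up brings it to 0.5 dBu.
Stage 3: overshoot 12.5 dB → 12.5/16 = 0.78125 dB → -11.21875 dBu; +5 dB make-up → -6.21875 dBu.

-6.21875 dBu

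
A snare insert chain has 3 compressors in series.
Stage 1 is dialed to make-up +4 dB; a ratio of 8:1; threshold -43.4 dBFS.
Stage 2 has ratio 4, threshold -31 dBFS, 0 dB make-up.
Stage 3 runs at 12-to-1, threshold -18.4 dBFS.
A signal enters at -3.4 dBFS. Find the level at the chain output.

Stage 1: overshoot 40 dB → 40/8 = 5 dB → -38.4 dBFS; +4 dB make-up → -34.4 dBFS.
Stage 2: -34.4 dBFS ≤ -31 dBFS, so stage 2 doesn't engage; output -34.4 dBFS.
Stage 3: -34.4 dBFS ≤ -18.4 dBFS, so stage 3 doesn't engage; output -34.4 dBFS.

-34.4 dBFS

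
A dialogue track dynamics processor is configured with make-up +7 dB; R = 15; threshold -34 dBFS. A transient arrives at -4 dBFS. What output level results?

-25 dBFS

The input is 30 dB above the -34 dBFS threshold.
At 15:1 the overshoot is divided by 15, leaving 2 dB above threshold.
So the level is -34 + 2 = -32 dBFS; make-up adds 7 dB, giving -25 dBFS.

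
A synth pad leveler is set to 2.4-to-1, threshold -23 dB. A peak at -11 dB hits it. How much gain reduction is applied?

The signal is 12 dB above threshold.
After 2.4:1 compression the overshoot becomes 12/2.4 = 5 dB.
GR = overshoot in − overshoot out = 12 − 5 = 7 dB.

7 dB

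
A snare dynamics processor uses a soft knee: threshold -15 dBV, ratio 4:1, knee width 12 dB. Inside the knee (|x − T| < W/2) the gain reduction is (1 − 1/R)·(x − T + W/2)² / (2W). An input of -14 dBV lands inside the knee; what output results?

x − T + W/2 = -14 − (-15) + 6 = 7.
GR = (1 − 1/4) × 7² / 24 = 0.75 × 49 / 24 = 1.53125 dB.
Output = -14 − 1.53125 = -15.53125 dBV.

-15.53125 dBV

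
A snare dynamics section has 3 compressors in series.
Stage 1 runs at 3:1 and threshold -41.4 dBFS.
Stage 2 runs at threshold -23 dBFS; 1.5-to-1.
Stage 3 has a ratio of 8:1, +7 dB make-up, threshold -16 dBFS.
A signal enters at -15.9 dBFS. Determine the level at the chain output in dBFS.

-25.9 dBFS

Stage 1: -15.9 dBFS is 25.5 dB over -41.4 dBFS; at 3:1 that becomes 8.5 dB over, giving -32.9 dBFS.
Stage 2: -32.9 dBFS ≤ -23 dBFS, so stage 2 doesn't engage; output -32.9 dBFS.
Stage 3: below threshold (-32.9 ≤ -16); passes unchanged; make-up brings it to -25.9 dBFS.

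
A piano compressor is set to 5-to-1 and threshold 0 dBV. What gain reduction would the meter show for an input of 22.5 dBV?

18 dB

Overshoot = 22.5 − 0 = 22.5 dB.
After 5:1 compression the overshoot becomes 22.5/5 = 4.5 dB.
GR = overshoot in − overshoot out = 22.5 − 4.5 = 18 dB.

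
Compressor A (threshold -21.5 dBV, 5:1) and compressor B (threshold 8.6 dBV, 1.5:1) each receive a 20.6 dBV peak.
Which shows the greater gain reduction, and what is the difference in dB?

A, by 29.68 dB

A: GR = 42.1 − 42.1/5 = 33.68 dB.
B: GR = 12 − 12/1.5 = 4 dB.
A applies 29.68 dB more gain reduction.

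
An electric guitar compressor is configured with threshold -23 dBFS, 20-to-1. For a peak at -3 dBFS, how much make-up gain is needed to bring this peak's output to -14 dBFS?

Overshoot 20 dB → 20/20 = 1 dB after compression, so the compressed level is -23 + 1 = -22 dBFS.
Make-up = target − compressed = -14 − (-22) = 8 dB.

8 dB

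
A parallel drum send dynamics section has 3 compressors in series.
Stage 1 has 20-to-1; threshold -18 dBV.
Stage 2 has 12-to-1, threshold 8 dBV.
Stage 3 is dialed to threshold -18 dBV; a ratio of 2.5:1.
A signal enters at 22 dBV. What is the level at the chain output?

-17.2 dBV

Stage 1: 22 dBV is 40 dB over -18 dBV; at 20:1 that becomes 2 dB over, giving -16 dBV.
Stage 2: -16 dBV ≤ 8 dBV, so stage 2 doesn't engage; output -16 dBV.
Stage 3: overshoot 2 dB → 2/2.5 = 0.8 dB → -17.2 dBV.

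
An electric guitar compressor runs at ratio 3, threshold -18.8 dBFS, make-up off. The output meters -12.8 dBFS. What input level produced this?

-0.8 dBFS

Post-compression overshoot = -12.8 − (-18.8) = 6 dB.
Input overshoot = R × output overshoot = 18 dB → input = -18.8 + 18 = -0.8 dBFS.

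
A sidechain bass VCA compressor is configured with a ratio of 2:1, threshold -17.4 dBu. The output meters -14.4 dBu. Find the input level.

The compressed level sits -14.4 − (-17.4) = 3 dB over threshold.
Before 2:1 compression the overshoot was 3 × 2 = 6 dB, so input = -17.4 + 6 = -11.4 dBu.

-11.4 dBu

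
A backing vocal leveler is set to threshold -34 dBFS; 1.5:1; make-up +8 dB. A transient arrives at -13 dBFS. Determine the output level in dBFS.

-12 dBFS

Overshoot: -13 − (-34) = 21 dB.
At 1.5:1 the overshoot is divided by 1.5, leaving 14 dB above threshold.
Output = -34 + 14 = -20 dBFS; make-up adds 8 dB, giving -12 dBFS.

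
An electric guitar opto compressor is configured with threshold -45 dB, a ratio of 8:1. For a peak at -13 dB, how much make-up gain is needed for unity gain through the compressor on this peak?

Overshoot 32 dB → 32/8 = 4 dB after compression, so the compressed level is -45 + 4 = -41 dB.
Make-up = target − compressed = -13 − (-41) = 28 dB.

28 dB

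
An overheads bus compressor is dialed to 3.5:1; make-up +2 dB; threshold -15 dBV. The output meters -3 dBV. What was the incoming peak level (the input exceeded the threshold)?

20 dBV

Before make-up, the level was -3 − 2 = -5 dBV.
The compressed level sits -5 − (-15) = 10 dB over threshold.
Before 3.5:1 compression the overshoot was 10 × 3.5 = 35 dB, so input = -15 + 35 = 20 dBV.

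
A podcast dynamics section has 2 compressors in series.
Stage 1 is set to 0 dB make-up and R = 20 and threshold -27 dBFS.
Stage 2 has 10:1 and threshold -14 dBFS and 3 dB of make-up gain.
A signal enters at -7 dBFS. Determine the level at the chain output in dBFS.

-23 dBFS

Stage 1: -7 dBFS is 20 dB over -27 dBFS; at 20:1 that becomes 1 dB over, giving -26 dBFS.
Stage 2: below threshold (-26 ≤ -14); passes unchanged; make-up brings it to -23 dBFS.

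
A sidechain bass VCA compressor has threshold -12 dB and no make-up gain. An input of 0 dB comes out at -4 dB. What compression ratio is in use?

Input overshoot = 0 − (-12) = 12 dB; output overshoot = -4 − (-12) = 8 dB.
Ratio = 12 / 8 = 1.5.

1.5:1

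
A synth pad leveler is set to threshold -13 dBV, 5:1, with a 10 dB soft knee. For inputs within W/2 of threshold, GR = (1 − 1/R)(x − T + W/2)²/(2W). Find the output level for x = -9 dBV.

x − T + W/2 = -9 − (-13) + 5 = 9.
GR = (1 − 1/5) × 9² / 20 = 0.8 × 81 / 20 = 3.24 dB.
Output = -9 − 3.24 = -12.24 dBV.

-12.24 dBV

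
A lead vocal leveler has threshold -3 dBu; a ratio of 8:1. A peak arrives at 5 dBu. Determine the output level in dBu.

Overshoot: 5 − (-3) = 8 dB.
At 8:1 the overshoot is divided by 8, leaving 1 dB above threshold.
Output = -3 + 1 = -2 dBu.

-2 dBu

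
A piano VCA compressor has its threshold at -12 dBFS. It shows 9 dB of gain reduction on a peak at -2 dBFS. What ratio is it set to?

10:1

Input overshoot = -2 − (-12) = 10 dB.
Output overshoot = 10 − 9 = 1 dB.
Ratio = input overshoot / output overshoot = 10 / 1 = 10.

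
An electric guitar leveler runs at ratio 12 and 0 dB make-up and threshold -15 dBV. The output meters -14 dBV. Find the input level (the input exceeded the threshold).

The compressed level sits -14 − (-15) = 1 dB over threshold.
Before 12:1 compression the overshoot was 1 × 12 = 12 dB, so input = -15 + 12 = -3 dBV.

-3 dBV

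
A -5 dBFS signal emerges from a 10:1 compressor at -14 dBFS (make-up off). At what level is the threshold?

-15 dBFS

Let T be the threshold. Output overshoot = (input overshoot)/R, so -14 − T = (-5 − T)/10.
10·(-14 − T) = -5 − T → 9·T = -140 − (-5) = -135.
T = -135/9 = -15 dBFS.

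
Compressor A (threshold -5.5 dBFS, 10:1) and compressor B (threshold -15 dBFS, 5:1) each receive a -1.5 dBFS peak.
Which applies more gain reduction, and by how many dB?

B, by 7.2 dB

A: 4 dB over, compressed to 0.4 dB over, so 3.6 dB of GR.
B: 13.5 dB over, compressed to 2.7 dB over, so 10.8 dB of GR.
B reduces 7.2 dB more.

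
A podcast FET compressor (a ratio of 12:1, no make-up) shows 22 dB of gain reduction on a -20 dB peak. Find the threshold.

-44 dB

Gain reduction = -20 − (-42) = 22 dB; output overshoot = GR / (R − 1) = 22 / 11 = 2 dB.
Threshold = output − output overshoot = -42 − 2 = -44 dB.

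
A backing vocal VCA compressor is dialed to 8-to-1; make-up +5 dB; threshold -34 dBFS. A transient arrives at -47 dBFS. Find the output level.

-42 dBFS

-47 dBFS is 13 dB below the -34 dBFS threshold, so no gain reduction is applied.
Make-up gain adds 5 dB: -47 + 5 = -42 dBFS.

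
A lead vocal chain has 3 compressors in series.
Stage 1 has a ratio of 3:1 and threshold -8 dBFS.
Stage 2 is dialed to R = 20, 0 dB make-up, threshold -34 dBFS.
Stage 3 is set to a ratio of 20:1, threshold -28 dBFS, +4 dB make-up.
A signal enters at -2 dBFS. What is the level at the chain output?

Stage 1: 6 dB above -8 dBFS, reduced 3:1 to 2 dB above → -6 dBFS.
Stage 2: overshoot 28 dB → 28/20 = 1.4 dB → -32.6 dBFS.
Stage 3: -32.6 dBFS ≤ -28 dBFS, so stage 3 doesn't engage; make-up brings it to -28.6 dBFS.

-28.6 dBFS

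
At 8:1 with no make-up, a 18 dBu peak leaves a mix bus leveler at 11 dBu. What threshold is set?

Let T be the threshold. Output overshoot = (input overshoot)/R, so 11 − T = (18 − T)/8.
8·(11 − T) = 18 − T → 7·T = 88 − 18 = 70.
T = 70/7 = 10 dBu.

10 dBu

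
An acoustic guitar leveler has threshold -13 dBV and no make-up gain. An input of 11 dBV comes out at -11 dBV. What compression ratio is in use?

12:1

Input overshoot = 11 − (-13) = 24 dB; output overshoot = -11 − (-13) = 2 dB.
Ratio = 24 / 2 = 12.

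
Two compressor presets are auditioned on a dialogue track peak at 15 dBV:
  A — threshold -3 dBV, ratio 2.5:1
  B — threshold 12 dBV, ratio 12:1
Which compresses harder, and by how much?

A: GR = 18 − 18/2.5 = 10.8 dB.
B: GR = 3 − 3/12 = 2.75 dB.
A applies 8.05 dB more gain reduction.

A, by 8.05 dB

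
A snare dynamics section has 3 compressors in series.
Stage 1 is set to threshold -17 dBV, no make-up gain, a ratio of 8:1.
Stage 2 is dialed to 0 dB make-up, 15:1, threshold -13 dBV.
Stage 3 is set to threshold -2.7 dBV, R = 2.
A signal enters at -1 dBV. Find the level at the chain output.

-15 dBV

Stage 1: 16 dB above -17 dBV, reduced 8:1 to 2 dB above → -15 dBV.
Stage 2: -15 dBV ≤ -13 dBV, so stage 2 doesn't engage; output -15 dBV.
Stage 3: -15 dBV is at or below the -2.7 dBV threshold — no compression; output -15 dBV.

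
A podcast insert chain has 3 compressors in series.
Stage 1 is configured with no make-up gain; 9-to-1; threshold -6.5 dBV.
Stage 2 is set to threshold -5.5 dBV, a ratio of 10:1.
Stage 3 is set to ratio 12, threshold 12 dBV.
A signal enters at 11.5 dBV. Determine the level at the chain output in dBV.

Stage 1: overshoot 18 dB → 18/9 = 2 dB → -4.5 dBV.
Stage 2: -4.5 dBV is 1 dB over -5.5 dBV; at 10:1 that becomes 0.1 dB over, giving -5.4 dBV.
Stage 3: -5.4 dBV is at or below the 12 dBV threshold — no compression; output -5.4 dBV.

-5.4 dBV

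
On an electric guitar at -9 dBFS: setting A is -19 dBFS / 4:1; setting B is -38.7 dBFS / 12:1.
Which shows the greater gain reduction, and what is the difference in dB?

B, by 19.725 dB

A: 10 dB over, compressed to 2.5 dB over, so 7.5 dB of GR.
B: 29.7 dB over, compressed to 2.475 dB over, so 27.225 dB of GR.
B reduces 19.725 dB more.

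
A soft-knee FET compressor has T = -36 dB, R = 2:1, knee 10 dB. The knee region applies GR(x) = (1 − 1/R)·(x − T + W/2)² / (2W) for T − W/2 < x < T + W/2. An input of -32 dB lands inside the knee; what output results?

-34.025 dB

x − T + W/2 = -32 − (-36) + 5 = 9.
GR = (1 − 1/2) × 9² / 20 = 0.5 × 81 / 20 = 2.025 dB.
Output = -32 − 2.025 = -34.025 dB.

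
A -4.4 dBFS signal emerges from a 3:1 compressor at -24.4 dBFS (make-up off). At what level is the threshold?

-34.4 dBFS

Gain reduction = -4.4 − (-24.4) = 20 dB; output overshoot = GR / (R − 1) = 20 / 2 = 10 dB.
Threshold = output − output overshoot = -24.4 − 10 = -34.4 dBFS.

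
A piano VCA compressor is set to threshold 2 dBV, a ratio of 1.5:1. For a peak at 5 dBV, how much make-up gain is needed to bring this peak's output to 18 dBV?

14 dB

Overshoot 3 dB → 3/1.5 = 2 dB after compression, so the compressed level is 2 + 2 = 4 dBV.
Make-up = target − compressed = 18 − 4 = 14 dB.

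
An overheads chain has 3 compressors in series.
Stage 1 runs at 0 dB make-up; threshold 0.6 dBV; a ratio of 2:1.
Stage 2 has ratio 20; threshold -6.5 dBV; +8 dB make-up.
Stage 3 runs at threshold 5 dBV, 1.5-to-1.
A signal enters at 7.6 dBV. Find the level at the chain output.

2.03 dBV

Stage 1: 7 dB above 0.6 dBV, reduced 2:1 to 3.5 dB above → 4.1 dBV.
Stage 2: overshoot 10.6 dB → 10.6/20 = 0.53 dB → -5.97 dBV; +8 dB make-up → 2.03 dBV.
Stage 3: below threshold (2.03 ≤ 5); passes unchanged; output 2.03 dBV.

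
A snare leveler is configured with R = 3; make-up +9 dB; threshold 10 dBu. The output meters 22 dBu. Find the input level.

Remove make-up: 22 − 9 = 13 dBu.
That's 3 dB above the 10 dBu threshold.
Undo the ratio: input overshoot = 3 × 3 = 9 dB, giving input = 19 dBu.

19 dBu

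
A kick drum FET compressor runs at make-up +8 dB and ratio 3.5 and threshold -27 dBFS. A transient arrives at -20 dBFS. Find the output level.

-17 dBFS

Overshoot: -20 − (-27) = 7 dB.
3.5:1 compression reduces that to 7/3.5 = 2 dB over.
Output = -27 + 2 = -25 dBFS; make-up adds 8 dB, giving -17 dBFS.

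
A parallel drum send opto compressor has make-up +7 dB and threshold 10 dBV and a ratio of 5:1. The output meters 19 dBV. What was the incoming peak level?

Before make-up, the level was 19 − 7 = 12 dBV.
The compressed level sits 12 − 10 = 2 dB over threshold.
Before 5:1 compression the overshoot was 2 × 5 = 10 dB, so input = 10 + 10 = 20 dBV.

20 dBV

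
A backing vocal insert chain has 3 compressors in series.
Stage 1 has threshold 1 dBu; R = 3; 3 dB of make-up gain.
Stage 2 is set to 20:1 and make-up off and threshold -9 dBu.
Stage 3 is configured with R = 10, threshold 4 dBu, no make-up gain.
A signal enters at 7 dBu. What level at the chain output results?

Stage 1: 7 dBu is 6 dB over 1 dBu; at 3:1 that becomes 2 dB over, giving 3 dBu; +3 dB make-up → 6 dBu.
Stage 2: 6 dBu is 15 dB over -9 dBu; at 20:1 that becomes 0.75 dB over, giving -8.25 dBu.
Stage 3: -8.25 dBu ≤ 4 dBu, so stage 3 doesn't engage; output -8.25 dBu.

-8.25 dBu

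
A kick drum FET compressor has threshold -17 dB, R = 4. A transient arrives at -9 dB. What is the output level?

-9 dB sits 8 dB over threshold.
4:1 compression reduces that to 8/4 = 2 dB over.
So the level is -17 + 2 = -15 dB.

-15 dB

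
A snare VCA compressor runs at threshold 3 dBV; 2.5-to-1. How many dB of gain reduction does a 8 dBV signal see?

3 dB

Overshoot = 8 − 3 = 5 dB.
A 2.5:1 ratio leaves 2 dB of that excess.
GR = overshoot in − overshoot out = 5 − 2 = 3 dB.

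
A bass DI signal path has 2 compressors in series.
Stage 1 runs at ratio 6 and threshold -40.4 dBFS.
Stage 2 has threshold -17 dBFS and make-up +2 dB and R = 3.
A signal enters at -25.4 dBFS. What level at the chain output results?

-35.9 dBFS

Stage 1: -25.4 dBFS is 15 dB over -40.4 dBFS; at 6:1 that becomes 2.5 dB over, giving -37.9 dBFS.
Stage 2: -37.9 dBFS ≤ -17 dBFS, so stage 2 doesn't engage; make-up brings it to -35.9 dBFS.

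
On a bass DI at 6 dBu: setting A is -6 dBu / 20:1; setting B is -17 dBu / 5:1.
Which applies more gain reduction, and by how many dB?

B, by 7 dB

A: overshoot 12 dB → output overshoot 0.6 dB → GR 11.4 dB.
B: overshoot 23 dB → output overshoot 4.6 dB → GR 18.4 dB.
B reduces 7 dB more.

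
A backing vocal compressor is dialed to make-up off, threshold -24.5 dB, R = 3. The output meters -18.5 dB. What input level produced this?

That's 6 dB above the -24.5 dB threshold.
Before 3:1 compression the overshoot was 6 × 3 = 18 dB, so input = -24.5 + 18 = -6.5 dB.

-6.5 dB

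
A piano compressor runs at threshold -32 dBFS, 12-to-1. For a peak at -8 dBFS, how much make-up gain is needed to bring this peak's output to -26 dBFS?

4 dB

The peak compresses to -32 + 24/12 = -30 dBFS.
To reach -26 dBFS requires -26 − (-30) = 4 dB of make-up.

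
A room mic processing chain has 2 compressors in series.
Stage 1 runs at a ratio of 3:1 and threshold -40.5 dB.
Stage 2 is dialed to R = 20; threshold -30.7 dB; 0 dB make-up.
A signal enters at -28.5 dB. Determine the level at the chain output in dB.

-36.5 dB

Stage 1: overshoot 12 dB → 12/3 = 4 dB → -36.5 dB.
Stage 2: -36.5 dB is at or below the -30.7 dB threshold — no compression; output -36.5 dB.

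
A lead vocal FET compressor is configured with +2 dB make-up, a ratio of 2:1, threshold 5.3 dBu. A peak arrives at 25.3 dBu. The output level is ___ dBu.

17.3 dBu

The input is 20 dB above the 5.3 dBu threshold.
At 2:1 the overshoot is divided by 2, leaving 10 dB above threshold.
So the level is 5.3 + 10 = 15.3 dBu; make-up adds 2 dB, giving 17.3 dBu.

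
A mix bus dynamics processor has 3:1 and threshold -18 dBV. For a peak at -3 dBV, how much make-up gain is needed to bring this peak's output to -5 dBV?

The peak compresses to -18 + 15/3 = -13 dBV.
To reach -5 dBV requires -5 − (-13) = 8 dB of make-up.

8 dB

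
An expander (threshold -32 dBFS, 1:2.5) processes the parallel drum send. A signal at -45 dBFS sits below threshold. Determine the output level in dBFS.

Undershoot = (-32) − (-45) = 13 dB.
At 1:2.5, that expands to 32.5 dB under threshold.
Output = -32 − 32.5 = -64.5 dBFS.

-64.5 dBFS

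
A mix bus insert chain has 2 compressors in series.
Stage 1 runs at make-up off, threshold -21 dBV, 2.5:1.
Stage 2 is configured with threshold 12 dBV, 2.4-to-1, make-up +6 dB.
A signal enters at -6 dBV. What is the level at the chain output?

Stage 1: 15 dB above -21 dBV, reduced 2.5:1 to 6 dB above → -15 dBV.
Stage 2: -15 dBV ≤ 12 dBV, so stage 2 doesn't engage; make-up brings it to -9 dBV.

-9 dBV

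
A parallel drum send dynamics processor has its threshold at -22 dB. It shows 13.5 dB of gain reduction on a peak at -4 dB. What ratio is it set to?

Input overshoot = -4 − (-22) = 18 dB.
Output overshoot = 18 − 13.5 = 4.5 dB.
Ratio = input overshoot / output overshoot = 18 / 4.5 = 4.

4:1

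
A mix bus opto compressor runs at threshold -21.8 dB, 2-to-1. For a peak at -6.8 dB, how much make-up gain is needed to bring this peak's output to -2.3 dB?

12 dB

Without make-up, output = threshold + overshoot/2 = -21.8 + 7.5 = -14.3 dB.
Gap to target: 12 dB.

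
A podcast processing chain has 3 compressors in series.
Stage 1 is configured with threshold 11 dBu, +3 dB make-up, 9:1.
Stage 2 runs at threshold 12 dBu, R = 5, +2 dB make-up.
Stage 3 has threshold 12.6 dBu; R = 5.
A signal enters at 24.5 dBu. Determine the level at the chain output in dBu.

Stage 1: 13.5 dB above 11 dBu, reduced 9:1 to 1.5 dB above → 12.5 dBu; +3 dB make-up → 15.5 dBu.
Stage 2: overshoot 3.5 dB → 3.5/5 = 0.7 dB → 12.7 dBu; +2 dB make-up → 14.7 dBu.
Stage 3: 2.1 dB above 12.6 dBu, reduced 5:1 to 0.42 dB above → 13.02 dBu.

13.02 dBu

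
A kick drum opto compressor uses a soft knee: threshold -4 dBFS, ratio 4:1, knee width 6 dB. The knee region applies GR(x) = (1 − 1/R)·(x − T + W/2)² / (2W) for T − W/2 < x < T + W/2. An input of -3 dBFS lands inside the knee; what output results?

-4 dBFS

x − T + W/2 = -3 − (-4) + 3 = 4.
GR = (1 − 1/4) × 4² / 12 = 0.75 × 16 / 12 = 1 dB.
Output = -3 − 1 = -4 dBFS.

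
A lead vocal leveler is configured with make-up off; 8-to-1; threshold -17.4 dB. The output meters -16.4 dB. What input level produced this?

The compressed level sits -16.4 − (-17.4) = 1 dB over threshold.
Input overshoot = R × output overshoot = 8 dB → input = -17.4 + 8 = -9.4 dB.

-9.4 dB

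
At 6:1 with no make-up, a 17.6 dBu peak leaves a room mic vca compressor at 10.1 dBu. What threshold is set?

Let T be the threshold. Output overshoot = (input overshoot)/R, so 10.1 − T = (17.6 − T)/6.
6·(10.1 − T) = 17.6 − T → 5·T = 60.6 − 17.6 = 43.
T = 43/5 = 8.6 dBu.

8.6 dBu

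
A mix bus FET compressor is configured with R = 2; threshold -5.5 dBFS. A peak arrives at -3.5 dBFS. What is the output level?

-4.5 dBFS

-3.5 dBFS sits 2 dB over threshold.
At 2:1 the overshoot is divided by 2, leaving 1 dB above threshold.
Output = -5.5 + 1 = -4.5 dBFS.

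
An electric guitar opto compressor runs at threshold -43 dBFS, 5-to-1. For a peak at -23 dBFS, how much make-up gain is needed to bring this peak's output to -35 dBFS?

The peak compresses to -43 + 20/5 = -39 dBFS.
To reach -35 dBFS requires -35 − (-39) = 4 dB of make-up.

4 dB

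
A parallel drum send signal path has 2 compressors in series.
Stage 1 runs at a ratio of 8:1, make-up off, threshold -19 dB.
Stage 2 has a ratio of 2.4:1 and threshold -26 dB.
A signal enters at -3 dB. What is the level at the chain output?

-22.25 dB

Stage 1: 16 dB above -19 dB, reduced 8:1 to 2 dB above → -17 dB.
Stage 2: 9 dB above -26 dB, reduced 2.4:1 to 3.75 dB above → -22.25 dB.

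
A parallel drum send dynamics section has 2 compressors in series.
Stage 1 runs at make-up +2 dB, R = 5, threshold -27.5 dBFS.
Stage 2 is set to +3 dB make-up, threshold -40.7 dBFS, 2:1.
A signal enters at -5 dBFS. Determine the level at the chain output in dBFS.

-27.85 dBFS

Stage 1: overshoot 22.5 dB → 22.5/5 = 4.5 dB → -23 dBFS; +2 dB make-up → -21 dBFS.
Stage 2: overshoot 19.7 dB → 19.7/2 = 9.85 dB → -30.85 dBFS; +3 dB make-up → -27.85 dBFS.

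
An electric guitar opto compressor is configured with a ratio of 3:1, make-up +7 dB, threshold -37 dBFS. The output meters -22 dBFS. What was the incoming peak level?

Remove make-up: -22 − 7 = -29 dBFS.
That's 8 dB above the -37 dBFS threshold.
Before 3:1 compression the overshoot was 8 × 3 = 24 dB, so input = -37 + 24 = -13 dBFS.

-13 dBFS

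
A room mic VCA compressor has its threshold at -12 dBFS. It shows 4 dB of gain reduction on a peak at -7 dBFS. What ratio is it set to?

5:1

Input overshoot = -7 − (-12) = 5 dB.
Output overshoot = 5 − 4 = 1 dB.
Ratio = input overshoot / output overshoot = 5 / 1 = 5.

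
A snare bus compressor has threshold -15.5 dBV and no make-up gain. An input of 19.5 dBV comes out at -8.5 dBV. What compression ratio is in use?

Input overshoot = 19.5 − (-15.5) = 35 dB; output overshoot = -8.5 − (-15.5) = 7 dB.
Ratio = 35 / 7 = 5.

5:1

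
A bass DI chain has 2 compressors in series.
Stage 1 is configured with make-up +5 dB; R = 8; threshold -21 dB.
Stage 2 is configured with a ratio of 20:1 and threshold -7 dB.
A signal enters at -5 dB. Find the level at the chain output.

-14 dB

Stage 1: -5 dB is 16 dB over -21 dB; at 8:1 that becomes 2 dB over, giving -19 dB; +5 dB make-up → -14 dB.
Stage 2: -14 dB is at or below the -7 dB threshold — no compression; output -14 dB.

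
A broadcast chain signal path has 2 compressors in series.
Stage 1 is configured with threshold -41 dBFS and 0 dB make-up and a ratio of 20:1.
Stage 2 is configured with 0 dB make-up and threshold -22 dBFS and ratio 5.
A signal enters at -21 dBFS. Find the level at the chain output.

Stage 1: 20 dB above -41 dBFS, reduced 20:1 to 1 dB above → -40 dBFS.
Stage 2: -40 dBFS ≤ -22 dBFS, so stage 2 doesn't engage; output -40 dBFS.

-40 dBFS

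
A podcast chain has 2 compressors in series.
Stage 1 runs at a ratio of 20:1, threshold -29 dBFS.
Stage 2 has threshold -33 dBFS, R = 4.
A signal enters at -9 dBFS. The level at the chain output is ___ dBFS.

-31.75 dBFS

Stage 1: -9 dBFS is 20 dB over -29 dBFS; at 20:1 that becomes 1 dB over, giving -28 dBFS.
Stage 2: overshoot 5 dB → 5/4 = 1.25 dB → -31.75 dBFS.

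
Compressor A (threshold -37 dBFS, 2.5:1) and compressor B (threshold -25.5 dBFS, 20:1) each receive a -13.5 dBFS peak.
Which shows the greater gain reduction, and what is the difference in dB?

A, by 2.7 dB

A: GR = 23.5 − 23.5/2.5 = 14.1 dB.
B: GR = 12 − 12/20 = 11.4 dB.
A applies 2.7 dB more gain reduction.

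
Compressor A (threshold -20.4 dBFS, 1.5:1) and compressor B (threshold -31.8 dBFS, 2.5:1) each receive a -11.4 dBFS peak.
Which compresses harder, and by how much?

B, by 9.24 dB

A: overshoot 9 dB → output overshoot 6 dB → GR 3 dB.
B: overshoot 20.4 dB → output overshoot 8.16 dB → GR 12.24 dB.
Difference: 9.24 dB in favour of B.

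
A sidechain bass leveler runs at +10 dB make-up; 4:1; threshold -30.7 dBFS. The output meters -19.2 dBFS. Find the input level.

Remove make-up: -19.2 − 10 = -29.2 dBFS.
The compressed level sits -29.2 − (-30.7) = 1.5 dB over threshold.
Before 4:1 compression the overshoot was 1.5 × 4 = 6 dB, so input = -30.7 + 6 = -24.7 dBFS.

-24.7 dBFS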